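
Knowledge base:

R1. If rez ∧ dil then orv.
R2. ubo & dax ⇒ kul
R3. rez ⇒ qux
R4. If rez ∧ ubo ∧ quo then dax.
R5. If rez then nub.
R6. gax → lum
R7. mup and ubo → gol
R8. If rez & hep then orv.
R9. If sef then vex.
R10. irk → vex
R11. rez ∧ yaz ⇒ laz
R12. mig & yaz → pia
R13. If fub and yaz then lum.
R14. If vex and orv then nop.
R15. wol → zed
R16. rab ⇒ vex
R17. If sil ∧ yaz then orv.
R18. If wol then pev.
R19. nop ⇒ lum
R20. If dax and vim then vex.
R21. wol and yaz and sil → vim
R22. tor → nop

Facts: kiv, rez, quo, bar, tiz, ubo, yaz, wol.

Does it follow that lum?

Forward chaining from the given facts derives: qux, dax, nub, laz, zed, pev, kul.
Rules concluding lum: R6 needs gax; R13 needs fub; R19 needs nop — none of these are established.

No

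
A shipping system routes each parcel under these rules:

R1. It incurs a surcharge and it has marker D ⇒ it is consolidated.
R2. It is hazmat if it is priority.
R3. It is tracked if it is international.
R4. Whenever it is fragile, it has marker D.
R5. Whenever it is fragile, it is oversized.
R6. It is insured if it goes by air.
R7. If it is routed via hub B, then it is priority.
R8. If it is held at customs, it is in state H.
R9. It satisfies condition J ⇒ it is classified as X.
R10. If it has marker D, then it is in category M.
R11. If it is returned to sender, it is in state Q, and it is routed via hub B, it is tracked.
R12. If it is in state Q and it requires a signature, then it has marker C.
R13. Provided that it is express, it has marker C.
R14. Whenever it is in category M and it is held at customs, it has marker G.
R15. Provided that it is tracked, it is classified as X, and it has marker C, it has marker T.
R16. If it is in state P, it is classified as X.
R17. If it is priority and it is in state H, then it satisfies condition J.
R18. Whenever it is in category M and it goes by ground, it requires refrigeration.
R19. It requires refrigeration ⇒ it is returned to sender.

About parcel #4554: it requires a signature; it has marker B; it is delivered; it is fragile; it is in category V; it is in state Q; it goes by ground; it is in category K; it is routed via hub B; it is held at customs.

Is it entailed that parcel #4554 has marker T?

By R4 (it is fragile): it has marker D.
By R7 (it is routed via hub B): it is priority.
By R8 (it is held at customs): it is in state H.
By R10 (it has marker D): it is in category M.
By R12 (it is in state Q, it requires a signature): it has marker C.
By R17 (it is priority, it is in state H): it satisfies condition J.
By R18 (it is in category M, it goes by ground): it requires refrigeration.
By R19 (it requires refrigeration): it is returned to sender.
By R9 (it satisfies condition J): it is classified as X.
By R11 (it is returned to sender, it is in state Q, it is routed via hub B): it is tracked.
By R15 (it is tracked, it is classified as X, it has marker C): it has marker T.

Yes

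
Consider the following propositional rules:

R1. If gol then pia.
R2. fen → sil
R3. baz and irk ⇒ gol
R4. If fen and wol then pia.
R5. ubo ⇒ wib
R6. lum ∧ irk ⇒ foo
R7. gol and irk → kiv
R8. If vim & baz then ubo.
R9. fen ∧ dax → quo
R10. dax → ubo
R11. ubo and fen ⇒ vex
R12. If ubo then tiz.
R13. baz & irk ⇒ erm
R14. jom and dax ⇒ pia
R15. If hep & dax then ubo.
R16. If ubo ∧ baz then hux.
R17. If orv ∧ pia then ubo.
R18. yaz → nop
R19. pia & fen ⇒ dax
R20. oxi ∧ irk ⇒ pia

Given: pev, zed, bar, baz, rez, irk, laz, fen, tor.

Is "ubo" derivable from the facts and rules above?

gol  (by R3: baz, irk)
pia  (by R1: gol)
dax  (by R19: pia, fen)
ubo  (by R10: dax)

Yes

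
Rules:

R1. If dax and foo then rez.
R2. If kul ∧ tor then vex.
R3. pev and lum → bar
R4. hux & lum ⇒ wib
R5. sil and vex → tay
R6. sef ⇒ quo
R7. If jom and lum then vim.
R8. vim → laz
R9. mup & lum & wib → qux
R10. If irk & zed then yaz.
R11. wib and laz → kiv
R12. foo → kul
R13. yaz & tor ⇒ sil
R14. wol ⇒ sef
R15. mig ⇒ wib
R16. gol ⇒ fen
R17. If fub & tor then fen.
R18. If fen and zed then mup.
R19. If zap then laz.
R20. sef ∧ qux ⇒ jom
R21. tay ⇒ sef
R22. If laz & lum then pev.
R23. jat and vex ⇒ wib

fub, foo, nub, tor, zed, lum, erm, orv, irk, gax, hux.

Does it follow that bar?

Yes

wib  (by R4: hux, lum)
yaz  (by R10: irk, zed)
kul  (by R12: foo)
sil  (by R13: yaz, tor)
fen  (by R17: fub, tor)
mup  (by R18: fen, zed)
vex  (by R2: kul, tor)
tay  (by R5: sil, vex)
qux  (by R9: mup, lum, wib)
sef  (by R21: tay)
jom  (by R20: sef, qux)
vim  (by R7: jom, lum)
laz  (by R8: vim)
pev  (by R22: laz, lum)
bar  (by R3: pev, lum)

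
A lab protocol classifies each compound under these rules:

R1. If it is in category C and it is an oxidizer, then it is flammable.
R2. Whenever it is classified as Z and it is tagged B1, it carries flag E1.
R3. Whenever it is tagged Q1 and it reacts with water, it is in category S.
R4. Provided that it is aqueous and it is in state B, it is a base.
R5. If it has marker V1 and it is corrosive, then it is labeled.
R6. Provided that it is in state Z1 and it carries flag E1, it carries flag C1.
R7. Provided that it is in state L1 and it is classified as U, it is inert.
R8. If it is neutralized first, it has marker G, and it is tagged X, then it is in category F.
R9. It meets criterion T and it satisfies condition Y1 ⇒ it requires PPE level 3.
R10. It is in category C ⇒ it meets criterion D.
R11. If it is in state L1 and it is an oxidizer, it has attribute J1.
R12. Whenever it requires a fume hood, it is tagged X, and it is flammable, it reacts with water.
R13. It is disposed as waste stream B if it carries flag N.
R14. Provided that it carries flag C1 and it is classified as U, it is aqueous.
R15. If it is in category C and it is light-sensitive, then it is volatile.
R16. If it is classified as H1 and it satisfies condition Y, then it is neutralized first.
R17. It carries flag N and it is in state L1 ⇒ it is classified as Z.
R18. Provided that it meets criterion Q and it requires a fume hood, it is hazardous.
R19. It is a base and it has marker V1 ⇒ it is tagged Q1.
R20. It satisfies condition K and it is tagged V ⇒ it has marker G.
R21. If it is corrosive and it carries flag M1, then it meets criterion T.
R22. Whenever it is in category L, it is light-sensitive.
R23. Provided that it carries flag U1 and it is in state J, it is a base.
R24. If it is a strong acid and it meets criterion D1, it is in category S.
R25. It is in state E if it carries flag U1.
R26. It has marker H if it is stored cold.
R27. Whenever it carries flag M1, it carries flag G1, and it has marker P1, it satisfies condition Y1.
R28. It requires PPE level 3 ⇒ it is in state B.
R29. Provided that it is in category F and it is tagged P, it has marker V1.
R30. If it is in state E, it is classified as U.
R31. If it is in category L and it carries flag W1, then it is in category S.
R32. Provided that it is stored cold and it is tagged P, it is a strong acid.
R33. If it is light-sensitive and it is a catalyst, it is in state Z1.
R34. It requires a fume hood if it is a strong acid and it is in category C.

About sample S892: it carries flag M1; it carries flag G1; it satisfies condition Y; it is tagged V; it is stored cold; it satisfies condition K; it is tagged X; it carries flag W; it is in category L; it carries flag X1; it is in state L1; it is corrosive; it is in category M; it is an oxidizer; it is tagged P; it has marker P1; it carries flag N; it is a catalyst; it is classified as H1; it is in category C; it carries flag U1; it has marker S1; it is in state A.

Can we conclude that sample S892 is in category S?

No

Forward chaining from the given facts derives: is flammable, meets criterion D, has attribute J1, is disposed as waste stream B, is neutralized first, is classified as Z, has marker G, meets criterion T, is light-sensitive, is in state E, has marker H, satisfies condition Y1, is classified as U, is a strong acid, is in state Z1, requires a fume hood, is inert, is in category F, requires PPE level 3, reacts with water, is volatile, is in state B, has marker V1, is labeled.
Rules concluding "it is in category S": R3 needs "it is tagged Q1"; R24 needs "it meets criterion D1"; R31 needs "it carries flag W1" — none of these are established.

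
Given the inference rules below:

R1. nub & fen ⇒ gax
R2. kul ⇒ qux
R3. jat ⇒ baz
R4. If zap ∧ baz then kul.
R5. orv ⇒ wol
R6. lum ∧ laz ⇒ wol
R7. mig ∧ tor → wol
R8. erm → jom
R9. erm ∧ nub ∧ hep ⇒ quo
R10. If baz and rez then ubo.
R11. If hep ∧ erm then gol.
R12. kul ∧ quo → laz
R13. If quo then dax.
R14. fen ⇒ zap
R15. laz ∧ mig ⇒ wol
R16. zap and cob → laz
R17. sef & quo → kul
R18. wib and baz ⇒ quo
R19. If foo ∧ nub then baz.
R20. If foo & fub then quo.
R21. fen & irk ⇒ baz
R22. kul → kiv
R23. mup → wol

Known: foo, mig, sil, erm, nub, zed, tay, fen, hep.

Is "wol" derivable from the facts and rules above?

Yes

quo  (by R9: erm, nub, hep)
zap  (by R14: fen)
baz  (by R19: foo, nub)
kul  (by R4: zap, baz)
laz  (by R12: kul, quo)
wol  (by R15: laz, mig)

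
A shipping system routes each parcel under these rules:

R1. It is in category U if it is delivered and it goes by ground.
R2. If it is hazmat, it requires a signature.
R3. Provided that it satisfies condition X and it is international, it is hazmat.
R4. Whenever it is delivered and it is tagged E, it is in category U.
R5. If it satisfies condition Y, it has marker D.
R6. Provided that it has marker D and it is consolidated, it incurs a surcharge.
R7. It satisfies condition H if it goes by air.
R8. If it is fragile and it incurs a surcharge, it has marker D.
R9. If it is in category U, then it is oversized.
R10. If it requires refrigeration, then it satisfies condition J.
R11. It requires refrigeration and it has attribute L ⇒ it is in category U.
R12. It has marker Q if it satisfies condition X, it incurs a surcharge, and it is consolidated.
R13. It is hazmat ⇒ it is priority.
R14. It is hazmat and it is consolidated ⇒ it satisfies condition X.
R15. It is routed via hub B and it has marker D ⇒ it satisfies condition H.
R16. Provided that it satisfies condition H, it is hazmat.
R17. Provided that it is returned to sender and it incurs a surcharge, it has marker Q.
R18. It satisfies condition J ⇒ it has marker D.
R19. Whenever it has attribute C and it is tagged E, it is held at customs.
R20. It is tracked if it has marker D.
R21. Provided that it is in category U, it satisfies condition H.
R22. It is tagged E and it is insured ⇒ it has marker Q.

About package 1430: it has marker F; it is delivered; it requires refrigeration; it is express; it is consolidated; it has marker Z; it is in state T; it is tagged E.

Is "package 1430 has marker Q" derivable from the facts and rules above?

Yes

By R4 (it is delivered, it is tagged E): it is in category U.
By R10 (it requires refrigeration): it satisfies condition J.
By R18 (it satisfies condition J): it has marker D.
By R21 (it is in category U): it satisfies condition H.
By R6 (it has marker D, it is consolidated): it incurs a surcharge.
By R16 (it satisfies condition H): it is hazmat.
By R14 (it is hazmat, it is consolidated): it satisfies condition X.
By R12 (it satisfies condition X, it incurs a surcharge, it is consolidated): it has marker Q.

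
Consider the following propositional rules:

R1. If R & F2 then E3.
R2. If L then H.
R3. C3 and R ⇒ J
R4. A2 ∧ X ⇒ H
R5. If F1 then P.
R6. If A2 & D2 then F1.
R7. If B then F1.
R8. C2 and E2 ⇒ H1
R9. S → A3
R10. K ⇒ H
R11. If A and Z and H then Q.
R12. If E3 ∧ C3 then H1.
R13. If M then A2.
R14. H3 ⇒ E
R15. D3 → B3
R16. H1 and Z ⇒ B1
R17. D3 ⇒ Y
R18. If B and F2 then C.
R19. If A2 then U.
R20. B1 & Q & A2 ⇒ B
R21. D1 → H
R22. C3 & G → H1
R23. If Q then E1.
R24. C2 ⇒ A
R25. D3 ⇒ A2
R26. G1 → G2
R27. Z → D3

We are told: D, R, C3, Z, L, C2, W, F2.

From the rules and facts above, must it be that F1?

Yes

E3  (by R1: R, F2)
H  (by R2: L)
H1  (by R12: E3, C3)
B1  (by R16: H1, Z)
A  (by R24: C2)
D3  (by R27: Z)
Q  (by R11: A, Z, H)
A2  (by R25: D3)
B  (by R20: B1, Q, A2)
F1  (by R7: B)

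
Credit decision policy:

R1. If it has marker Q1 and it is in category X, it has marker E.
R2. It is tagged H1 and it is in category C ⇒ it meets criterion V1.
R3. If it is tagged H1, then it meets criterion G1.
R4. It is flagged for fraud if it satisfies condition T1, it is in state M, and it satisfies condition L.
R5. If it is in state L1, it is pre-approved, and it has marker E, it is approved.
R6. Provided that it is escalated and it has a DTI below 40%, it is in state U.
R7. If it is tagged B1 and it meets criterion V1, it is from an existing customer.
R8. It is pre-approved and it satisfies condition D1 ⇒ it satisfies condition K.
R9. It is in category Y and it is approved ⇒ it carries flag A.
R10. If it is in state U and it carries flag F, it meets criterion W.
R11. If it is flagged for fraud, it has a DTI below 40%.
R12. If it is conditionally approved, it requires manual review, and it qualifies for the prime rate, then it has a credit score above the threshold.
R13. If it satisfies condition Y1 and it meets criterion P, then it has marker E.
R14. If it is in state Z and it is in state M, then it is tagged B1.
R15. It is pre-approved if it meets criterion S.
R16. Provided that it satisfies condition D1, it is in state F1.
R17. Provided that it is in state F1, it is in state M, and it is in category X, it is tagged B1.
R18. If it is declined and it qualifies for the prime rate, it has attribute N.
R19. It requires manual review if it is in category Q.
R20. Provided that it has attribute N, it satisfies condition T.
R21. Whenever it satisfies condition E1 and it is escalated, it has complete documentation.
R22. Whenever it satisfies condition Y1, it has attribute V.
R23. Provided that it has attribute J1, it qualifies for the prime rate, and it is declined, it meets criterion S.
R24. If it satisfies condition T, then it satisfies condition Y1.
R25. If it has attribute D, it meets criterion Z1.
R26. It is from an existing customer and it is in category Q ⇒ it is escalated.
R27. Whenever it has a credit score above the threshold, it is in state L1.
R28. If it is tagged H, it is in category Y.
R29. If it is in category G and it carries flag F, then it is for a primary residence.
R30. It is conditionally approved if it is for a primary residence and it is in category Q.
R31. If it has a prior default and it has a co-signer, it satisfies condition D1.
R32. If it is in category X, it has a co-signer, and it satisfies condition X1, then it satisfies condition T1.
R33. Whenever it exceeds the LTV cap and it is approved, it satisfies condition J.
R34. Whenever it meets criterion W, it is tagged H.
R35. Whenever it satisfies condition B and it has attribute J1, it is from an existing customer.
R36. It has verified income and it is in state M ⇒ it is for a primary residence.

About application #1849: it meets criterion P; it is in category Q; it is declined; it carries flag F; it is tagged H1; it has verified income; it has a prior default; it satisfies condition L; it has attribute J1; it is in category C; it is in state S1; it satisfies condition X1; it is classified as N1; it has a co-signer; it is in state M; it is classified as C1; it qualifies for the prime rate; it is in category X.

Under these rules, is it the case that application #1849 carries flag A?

Yes

By R2 (it is tagged H1, it is in category C): it meets criterion V1.
By R18 (it is declined, it qualifies for the prime rate): it has attribute N.
By R19 (it is in category Q): it requires manual review.
By R20 (it has attribute N): it satisfies condition T.
By R23 (it has attribute J1, it qualifies for the prime rate, it is declined): it meets criterion S.
By R24 (it satisfies condition T): it satisfies condition Y1.
By R31 (it has a prior default, it has a co-signer): it satisfies condition D1.
By R32 (it is in category X, it has a co-signer, it satisfies condition X1): it satisfies condition T1.
By R36 (it has verified income, it is in state M): it is for a primary residence.
By R4 (it satisfies condition T1, it is in state M, it satisfies condition L): it is flagged for fraud.
By R11 (it is flagged for fraud): it has a DTI below 40%.
By R13 (it satisfies condition Y1, it meets criterion P): it has marker E.
By R15 (it meets criterion S): it is pre-approved.
By R16 (it satisfies condition D1): it is in state F1.
By R17 (it is in state F1, it is in state M, it is in category X): it is tagged B1.
By R30 (it is for a primary residence, it is in category Q): it is conditionally approved.
By R7 (it is tagged B1, it meets criterion V1): it is from an existing customer.
By R12 (it is conditionally approved, it requires manual review, it qualifies for the prime rate): it has a credit score above the threshold.
By R26 (it is from an existing customer, it is in category Q): it is escalated.
By R27 (it has a credit score above the threshold): it is in state L1.
By R5 (it is in state L1, it is pre-approved, it has marker E): it is approved.
By R6 (it is escalated, it has a DTI below 40%): it is in state U.
By R10 (it is in state U, it carries flag F): it meets criterion W.
By R34 (it meets criterion W): it is tagged H.
By R28 (it is tagged H): it is in category Y.
By R9 (it is in category Y, it is approved): it carries flag A.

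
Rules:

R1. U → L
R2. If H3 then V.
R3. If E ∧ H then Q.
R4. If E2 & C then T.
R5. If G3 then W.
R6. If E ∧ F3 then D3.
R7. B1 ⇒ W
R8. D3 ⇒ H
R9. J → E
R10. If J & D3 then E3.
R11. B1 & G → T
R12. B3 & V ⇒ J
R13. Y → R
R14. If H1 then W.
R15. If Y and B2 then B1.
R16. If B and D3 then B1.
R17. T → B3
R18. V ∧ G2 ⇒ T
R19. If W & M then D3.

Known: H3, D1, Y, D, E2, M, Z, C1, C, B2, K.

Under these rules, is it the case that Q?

Yes

V  (by R2: H3)
T  (by R4: E2, C)
B1  (by R15: Y, B2)
B3  (by R17: T)
W  (by R7: B1)
J  (by R12: B3, V)
D3  (by R19: W, M)
H  (by R8: D3)
E  (by R9: J)
Q  (by R3: E, H)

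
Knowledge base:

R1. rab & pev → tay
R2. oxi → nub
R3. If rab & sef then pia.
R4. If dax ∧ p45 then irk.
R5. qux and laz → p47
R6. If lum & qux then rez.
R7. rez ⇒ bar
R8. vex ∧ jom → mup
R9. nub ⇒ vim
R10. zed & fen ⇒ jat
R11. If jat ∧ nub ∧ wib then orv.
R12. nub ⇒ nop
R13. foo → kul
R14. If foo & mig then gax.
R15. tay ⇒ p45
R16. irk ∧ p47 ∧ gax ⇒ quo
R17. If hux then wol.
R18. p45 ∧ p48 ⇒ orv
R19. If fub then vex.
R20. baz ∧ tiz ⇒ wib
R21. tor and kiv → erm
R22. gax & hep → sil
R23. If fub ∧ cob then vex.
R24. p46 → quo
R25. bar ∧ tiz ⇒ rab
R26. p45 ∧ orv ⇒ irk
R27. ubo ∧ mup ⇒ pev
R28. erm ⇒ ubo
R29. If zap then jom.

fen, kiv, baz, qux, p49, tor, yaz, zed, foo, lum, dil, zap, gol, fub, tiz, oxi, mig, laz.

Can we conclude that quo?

nub  (by R2: oxi)
p47  (by R5: qux, laz)
rez  (by R6: lum, qux)
bar  (by R7: rez)
jat  (by R10: zed, fen)
gax  (by R14: foo, mig)
vex  (by R19: fub)
wib  (by R20: baz, tiz)
erm  (by R21: tor, kiv)
rab  (by R25: bar, tiz)
ubo  (by R28: erm)
jom  (by R29: zap)
mup  (by R8: vex, jom)
orv  (by R11: jat, nub, wib)
pev  (by R27: ubo, mup)
tay  (by R1: rab, pev)
p45  (by R15: tay)
irk  (by R26: p45, orv)
quo  (by R16: irk, p47, gax)

Yes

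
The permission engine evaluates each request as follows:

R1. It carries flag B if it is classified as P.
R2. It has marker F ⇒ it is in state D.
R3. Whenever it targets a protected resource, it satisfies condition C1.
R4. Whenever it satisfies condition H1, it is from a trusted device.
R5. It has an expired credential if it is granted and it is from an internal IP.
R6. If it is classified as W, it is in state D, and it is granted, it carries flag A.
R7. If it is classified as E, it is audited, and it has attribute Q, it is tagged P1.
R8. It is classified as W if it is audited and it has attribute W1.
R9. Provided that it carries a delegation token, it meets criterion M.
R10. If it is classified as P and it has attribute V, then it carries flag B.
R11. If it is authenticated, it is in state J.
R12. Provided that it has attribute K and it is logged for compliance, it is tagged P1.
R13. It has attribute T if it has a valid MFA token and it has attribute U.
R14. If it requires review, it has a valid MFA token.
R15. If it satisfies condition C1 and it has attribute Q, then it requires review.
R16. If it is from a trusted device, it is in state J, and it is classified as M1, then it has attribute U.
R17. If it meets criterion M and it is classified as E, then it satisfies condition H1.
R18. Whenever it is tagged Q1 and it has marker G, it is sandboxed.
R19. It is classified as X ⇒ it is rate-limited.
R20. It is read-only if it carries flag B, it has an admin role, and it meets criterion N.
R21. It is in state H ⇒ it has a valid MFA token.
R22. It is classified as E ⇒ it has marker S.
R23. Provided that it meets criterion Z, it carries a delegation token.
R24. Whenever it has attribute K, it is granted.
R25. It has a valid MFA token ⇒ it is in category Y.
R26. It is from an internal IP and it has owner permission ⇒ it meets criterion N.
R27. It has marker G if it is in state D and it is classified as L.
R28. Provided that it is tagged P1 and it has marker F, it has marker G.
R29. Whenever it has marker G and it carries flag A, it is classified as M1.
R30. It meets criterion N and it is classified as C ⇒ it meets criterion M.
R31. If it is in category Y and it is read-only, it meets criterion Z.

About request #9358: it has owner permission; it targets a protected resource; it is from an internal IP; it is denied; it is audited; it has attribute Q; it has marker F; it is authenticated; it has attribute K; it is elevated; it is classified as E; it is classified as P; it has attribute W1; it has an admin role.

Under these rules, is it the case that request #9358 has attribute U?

Yes

By R1 (it is classified as P): it carries flag B.
By R2 (it has marker F): it is in state D.
By R3 (it targets a protected resource): it satisfies condition C1.
By R7 (it is classified as E, it is audited, it has attribute Q): it is tagged P1.
By R8 (it is audited, it has attribute W1): it is classified as W.
By R11 (it is authenticated): it is in state J.
By R15 (it satisfies condition C1, it has attribute Q): it requires review.
By R24 (it has attribute K): it is granted.
By R26 (it is from an internal IP, it has owner permission): it meets criterion N.
By R28 (it is tagged P1, it has marker F): it has marker G.
By R6 (it is classified as W, it is in state D, it is granted): it carries flag A.
By R14 (it requires review): it has a valid MFA token.
By R20 (it carries flag B, it has an admin role, it meets criterion N): it is read-only.
By R25 (it has a valid MFA token): it is in category Y.
By R29 (it has marker G, it carries flag A): it is classified as M1.
By R31 (it is in category Y, it is read-only): it meets criterion Z.
By R23 (it meets criterion Z): it carries a delegation token.
By R9 (it carries a delegation token): it meets criterion M.
By R17 (it meets criterion M, it is classified as E): it satisfies condition H1.
By R4 (it satisfies condition H1): it is from a trusted device.
By R16 (it is from a trusted device, it is in state J, it is classified as M1): it has attribute U.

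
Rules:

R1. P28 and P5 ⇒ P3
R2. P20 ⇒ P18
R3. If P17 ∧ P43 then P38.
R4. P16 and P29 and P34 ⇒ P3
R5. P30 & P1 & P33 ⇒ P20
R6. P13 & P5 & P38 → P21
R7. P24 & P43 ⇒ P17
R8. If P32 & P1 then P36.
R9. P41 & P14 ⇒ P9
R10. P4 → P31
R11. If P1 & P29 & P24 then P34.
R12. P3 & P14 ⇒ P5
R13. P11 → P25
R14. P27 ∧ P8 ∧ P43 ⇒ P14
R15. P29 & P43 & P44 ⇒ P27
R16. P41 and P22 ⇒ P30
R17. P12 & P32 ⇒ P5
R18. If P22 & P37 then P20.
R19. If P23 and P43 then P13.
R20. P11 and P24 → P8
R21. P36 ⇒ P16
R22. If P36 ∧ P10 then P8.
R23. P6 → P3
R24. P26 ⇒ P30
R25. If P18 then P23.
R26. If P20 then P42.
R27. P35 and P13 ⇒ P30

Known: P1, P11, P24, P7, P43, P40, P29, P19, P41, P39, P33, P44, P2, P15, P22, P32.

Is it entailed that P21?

P17  (by R7: P24, P43)
P36  (by R8: P32, P1)
P34  (by R11: P1, P29, P24)
P27  (by R15: P29, P43, P44)
P30  (by R16: P41, P22)
P8  (by R20: P11, P24)
P16  (by R21: P36)
P38  (by R3: P17, P43)
P3  (by R4: P16, P29, P34)
P20  (by R5: P30, P1, P33)
P14  (by R14: P27, P8, P43)
P18  (by R2: P20)
P5  (by R12: P3, P14)
P23  (by R25: P18)
P13  (by R19: P23, P43)
P21  (by R6: P13, P5, P38)

Yes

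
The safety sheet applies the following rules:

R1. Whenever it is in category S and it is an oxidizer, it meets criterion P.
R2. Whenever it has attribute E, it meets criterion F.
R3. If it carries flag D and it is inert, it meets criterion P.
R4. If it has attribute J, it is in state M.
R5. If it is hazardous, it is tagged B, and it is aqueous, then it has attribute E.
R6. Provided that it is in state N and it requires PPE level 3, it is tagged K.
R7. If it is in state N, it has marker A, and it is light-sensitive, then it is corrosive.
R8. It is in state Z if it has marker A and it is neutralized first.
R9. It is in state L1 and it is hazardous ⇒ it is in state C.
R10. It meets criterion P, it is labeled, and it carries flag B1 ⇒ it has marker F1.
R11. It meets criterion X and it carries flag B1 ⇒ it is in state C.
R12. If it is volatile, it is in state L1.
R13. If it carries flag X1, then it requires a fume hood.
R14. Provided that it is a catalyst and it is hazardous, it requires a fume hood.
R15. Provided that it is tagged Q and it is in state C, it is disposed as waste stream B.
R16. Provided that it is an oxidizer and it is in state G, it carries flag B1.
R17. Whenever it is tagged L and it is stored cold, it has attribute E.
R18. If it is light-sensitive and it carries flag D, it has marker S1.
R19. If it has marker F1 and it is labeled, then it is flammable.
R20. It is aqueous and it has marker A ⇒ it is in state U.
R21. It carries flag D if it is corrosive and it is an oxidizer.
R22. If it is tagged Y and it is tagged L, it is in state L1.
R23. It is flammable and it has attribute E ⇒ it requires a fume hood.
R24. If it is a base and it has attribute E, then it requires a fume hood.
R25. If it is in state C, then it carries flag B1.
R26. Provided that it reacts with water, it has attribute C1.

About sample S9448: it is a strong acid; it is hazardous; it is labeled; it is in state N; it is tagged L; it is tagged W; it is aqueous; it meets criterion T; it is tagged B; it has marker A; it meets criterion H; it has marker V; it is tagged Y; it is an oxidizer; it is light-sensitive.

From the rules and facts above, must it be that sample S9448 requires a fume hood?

No

Forward chaining from the given facts derives: has attribute E, is corrosive, is in state U, carries flag D, is in state L1, meets criterion F, is in state C, has marker S1, carries flag B1.
Rules concluding "it requires a fume hood": R13 needs "it carries flag X1"; R14 needs "it is a catalyst"; R23 needs "it is flammable"; R24 needs "it is a base" — none of these are established.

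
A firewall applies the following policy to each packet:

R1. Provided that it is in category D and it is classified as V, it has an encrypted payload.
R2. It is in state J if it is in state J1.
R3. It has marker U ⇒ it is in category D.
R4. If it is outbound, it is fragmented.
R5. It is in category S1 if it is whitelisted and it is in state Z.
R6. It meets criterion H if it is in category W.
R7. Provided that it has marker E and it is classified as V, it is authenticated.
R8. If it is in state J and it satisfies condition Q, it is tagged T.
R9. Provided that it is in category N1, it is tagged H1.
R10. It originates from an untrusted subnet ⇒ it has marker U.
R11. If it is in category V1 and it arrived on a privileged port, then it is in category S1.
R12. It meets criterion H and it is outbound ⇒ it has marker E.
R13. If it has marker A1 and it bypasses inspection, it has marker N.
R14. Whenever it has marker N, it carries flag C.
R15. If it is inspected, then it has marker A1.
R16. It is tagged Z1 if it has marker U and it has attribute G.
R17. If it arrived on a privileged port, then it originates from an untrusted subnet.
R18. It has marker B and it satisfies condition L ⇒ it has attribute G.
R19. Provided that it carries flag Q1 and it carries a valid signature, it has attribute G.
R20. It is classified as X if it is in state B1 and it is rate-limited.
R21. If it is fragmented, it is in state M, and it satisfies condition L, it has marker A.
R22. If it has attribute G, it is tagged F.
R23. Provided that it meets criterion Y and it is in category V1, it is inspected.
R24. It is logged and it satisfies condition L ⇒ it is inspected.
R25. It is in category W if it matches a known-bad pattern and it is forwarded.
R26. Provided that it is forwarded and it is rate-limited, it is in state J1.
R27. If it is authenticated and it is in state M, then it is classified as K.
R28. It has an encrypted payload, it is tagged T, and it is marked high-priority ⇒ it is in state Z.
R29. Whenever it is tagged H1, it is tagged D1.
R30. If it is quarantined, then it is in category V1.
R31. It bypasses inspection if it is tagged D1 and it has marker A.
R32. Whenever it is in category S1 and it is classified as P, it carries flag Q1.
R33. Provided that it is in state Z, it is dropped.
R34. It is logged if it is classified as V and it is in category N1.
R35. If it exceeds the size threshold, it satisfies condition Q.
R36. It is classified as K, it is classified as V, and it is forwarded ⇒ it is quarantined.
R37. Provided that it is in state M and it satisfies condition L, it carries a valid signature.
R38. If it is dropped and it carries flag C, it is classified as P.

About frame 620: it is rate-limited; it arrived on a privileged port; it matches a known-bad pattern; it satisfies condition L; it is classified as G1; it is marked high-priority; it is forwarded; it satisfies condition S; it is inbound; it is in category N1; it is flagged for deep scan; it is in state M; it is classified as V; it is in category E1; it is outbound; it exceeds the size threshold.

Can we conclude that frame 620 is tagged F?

By R4 (it is outbound): it is fragmented.
By R9 (it is in category N1): it is tagged H1.
By R17 (it arrived on a privileged port): it originates from an untrusted subnet.
By R21 (it is fragmented, it is in state M, it satisfies condition L): it has marker A.
By R25 (it matches a known-bad pattern, it is forwarded): it is in category W.
By R26 (it is forwarded, it is rate-limited): it is in state J1.
By R29 (it is tagged H1): it is tagged D1.
By R31 (it is tagged D1, it has marker A): it bypasses inspection.
By R34 (it is classified as V, it is in category N1): it is logged.
By R35 (it exceeds the size threshold): it satisfies condition Q.
By R37 (it is in state M, it satisfies condition L): it carries a valid signature.
By R2 (it is in state J1): it is in state J.
By R6 (it is in category W): it meets criterion H.
By R8 (it is in state J, it satisfies condition Q): it is tagged T.
By R10 (it originates from an untrusted subnet): it has marker U.
By R12 (it meets criterion H, it is outbound): it has marker E.
By R24 (it is logged, it satisfies condition L): it is inspected.
By R3 (it has marker U): it is in category D.
By R7 (it has marker E, it is classified as V): it is authenticated.
By R15 (it is inspected): it has marker A1.
By R27 (it is authenticated, it is in state M): it is classified as K.
By R36 (it is classified as K, it is classified as V, it is forwarded): it is quarantined.
By R1 (it is in category D, it is classified as V): it has an encrypted payload.
By R13 (it has marker A1, it bypasses inspection): it has marker N.
By R14 (it has marker N): it carries flag C.
By R28 (it has an encrypted payload, it is tagged T, it is marked high-priority): it is in state Z.
By R30 (it is quarantined): it is in category V1.
By R33 (it is in state Z): it is dropped.
By R38 (it is dropped, it carries flag C): it is classified as P.
By R11 (it is in category V1, it arrived on a privileged port): it is in category S1.
By R32 (it is in category S1, it is classified as P): it carries flag Q1.
By R19 (it carries flag Q1, it carries a valid signature): it has attribute G.
By R22 (it has attribute G): it is tagged F.

Yes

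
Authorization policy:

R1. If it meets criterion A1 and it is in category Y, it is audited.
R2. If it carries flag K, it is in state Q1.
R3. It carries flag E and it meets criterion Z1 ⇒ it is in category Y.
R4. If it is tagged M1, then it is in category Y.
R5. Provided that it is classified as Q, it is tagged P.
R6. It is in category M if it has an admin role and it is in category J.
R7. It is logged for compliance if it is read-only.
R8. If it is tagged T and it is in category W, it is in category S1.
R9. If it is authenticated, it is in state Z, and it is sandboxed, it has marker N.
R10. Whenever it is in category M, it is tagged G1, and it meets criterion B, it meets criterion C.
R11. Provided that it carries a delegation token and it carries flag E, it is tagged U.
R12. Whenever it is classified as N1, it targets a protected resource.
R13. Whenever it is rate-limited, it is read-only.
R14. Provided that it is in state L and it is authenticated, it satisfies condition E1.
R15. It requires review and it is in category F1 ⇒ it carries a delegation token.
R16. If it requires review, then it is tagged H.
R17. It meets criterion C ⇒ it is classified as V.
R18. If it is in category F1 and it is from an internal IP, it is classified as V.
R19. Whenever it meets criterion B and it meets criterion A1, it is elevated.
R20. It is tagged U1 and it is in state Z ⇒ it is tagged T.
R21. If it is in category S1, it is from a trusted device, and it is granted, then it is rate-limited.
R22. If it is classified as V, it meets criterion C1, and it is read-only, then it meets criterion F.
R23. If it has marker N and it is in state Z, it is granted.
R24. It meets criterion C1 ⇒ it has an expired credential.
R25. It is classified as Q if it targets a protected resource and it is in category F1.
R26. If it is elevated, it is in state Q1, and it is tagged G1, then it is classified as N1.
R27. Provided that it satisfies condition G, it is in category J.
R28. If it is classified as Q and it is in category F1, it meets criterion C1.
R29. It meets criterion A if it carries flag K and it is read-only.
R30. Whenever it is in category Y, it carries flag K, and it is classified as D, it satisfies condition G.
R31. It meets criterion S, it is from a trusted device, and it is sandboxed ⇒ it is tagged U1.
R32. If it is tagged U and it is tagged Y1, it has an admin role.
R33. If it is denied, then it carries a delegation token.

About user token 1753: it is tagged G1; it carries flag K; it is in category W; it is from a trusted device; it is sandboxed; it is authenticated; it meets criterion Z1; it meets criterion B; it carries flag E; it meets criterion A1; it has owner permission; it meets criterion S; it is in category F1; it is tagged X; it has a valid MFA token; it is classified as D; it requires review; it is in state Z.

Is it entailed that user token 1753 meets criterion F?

Forward chaining from the given facts derives: is in state Q1, is in category Y, has marker N, carries a delegation token, is tagged H, is elevated, is granted, is classified as N1, satisfies condition G, is tagged U1, is audited, is tagged U, targets a protected resource, is tagged T, is classified as Q, is in category J, meets criterion C1, is tagged P, is in category S1, is rate-limited, has an expired credential, is read-only, meets criterion A, is logged for compliance.
The only rule concluding "it meets criterion F" is R22, which needs "it is classified as V"; that is never established.

No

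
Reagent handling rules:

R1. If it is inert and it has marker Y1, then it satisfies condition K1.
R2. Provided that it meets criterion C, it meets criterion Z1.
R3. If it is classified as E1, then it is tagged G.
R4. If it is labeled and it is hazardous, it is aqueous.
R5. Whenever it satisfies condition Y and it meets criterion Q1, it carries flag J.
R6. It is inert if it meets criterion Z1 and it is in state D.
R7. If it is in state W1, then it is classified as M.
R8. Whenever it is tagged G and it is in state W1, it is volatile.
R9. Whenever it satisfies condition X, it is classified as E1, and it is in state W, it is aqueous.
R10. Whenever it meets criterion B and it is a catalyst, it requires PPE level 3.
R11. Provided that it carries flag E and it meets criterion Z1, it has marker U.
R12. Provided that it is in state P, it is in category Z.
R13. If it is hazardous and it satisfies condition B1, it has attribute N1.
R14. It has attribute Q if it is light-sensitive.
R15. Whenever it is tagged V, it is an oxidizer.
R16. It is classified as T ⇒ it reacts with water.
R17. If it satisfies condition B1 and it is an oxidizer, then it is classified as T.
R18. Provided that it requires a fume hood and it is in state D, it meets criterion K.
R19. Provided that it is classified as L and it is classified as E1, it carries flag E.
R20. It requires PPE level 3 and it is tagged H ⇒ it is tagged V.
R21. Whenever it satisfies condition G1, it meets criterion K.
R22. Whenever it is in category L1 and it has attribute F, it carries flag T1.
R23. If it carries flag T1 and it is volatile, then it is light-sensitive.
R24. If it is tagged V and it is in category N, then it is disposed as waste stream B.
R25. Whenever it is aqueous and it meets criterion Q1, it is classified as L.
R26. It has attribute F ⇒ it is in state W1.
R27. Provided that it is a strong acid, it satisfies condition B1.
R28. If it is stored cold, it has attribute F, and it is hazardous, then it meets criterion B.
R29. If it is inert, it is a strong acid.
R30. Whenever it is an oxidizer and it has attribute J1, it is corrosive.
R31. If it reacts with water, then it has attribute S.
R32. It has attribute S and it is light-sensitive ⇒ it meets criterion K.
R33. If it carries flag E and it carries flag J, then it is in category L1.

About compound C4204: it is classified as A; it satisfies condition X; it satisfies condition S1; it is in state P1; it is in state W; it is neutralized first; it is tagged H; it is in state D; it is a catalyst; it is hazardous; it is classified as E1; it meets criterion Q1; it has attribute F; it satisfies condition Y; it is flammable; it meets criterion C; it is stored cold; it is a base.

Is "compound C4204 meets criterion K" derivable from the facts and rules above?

Yes

By R2 (it meets criterion C): it meets criterion Z1.
By R3 (it is classified as E1): it is tagged G.
By R5 (it satisfies condition Y, it meets criterion Q1): it carries flag J.
By R6 (it meets criterion Z1, it is in state D): it is inert.
By R9 (it satisfies condition X, it is classified as E1, it is in state W): it is aqueous.
By R25 (it is aqueous, it meets criterion Q1): it is classified as L.
By R26 (it has attribute F): it is in state W1.
By R28 (it is stored cold, it has attribute F, it is hazardous): it meets criterion B.
By R29 (it is inert): it is a strong acid.
By R8 (it is tagged G, it is in state W1): it is volatile.
By R10 (it meets criterion B, it is a catalyst): it requires PPE level 3.
By R19 (it is classified as L, it is classified as E1): it carries flag E.
By R20 (it requires PPE level 3, it is tagged H): it is tagged V.
By R27 (it is a strong acid): it satisfies condition B1.
By R33 (it carries flag E, it carries flag J): it is in category L1.
By R15 (it is tagged V): it is an oxidizer.
By R17 (it satisfies condition B1, it is an oxidizer): it is classified as T.
By R22 (it is in category L1, it has attribute F): it carries flag T1.
By R23 (it carries flag T1, it is volatile): it is light-sensitive.
By R16 (it is classified as T): it reacts with water.
By R31 (it reacts with water): it has attribute S.
By R32 (it has attribute S, it is light-sensitive): it meets criterion K.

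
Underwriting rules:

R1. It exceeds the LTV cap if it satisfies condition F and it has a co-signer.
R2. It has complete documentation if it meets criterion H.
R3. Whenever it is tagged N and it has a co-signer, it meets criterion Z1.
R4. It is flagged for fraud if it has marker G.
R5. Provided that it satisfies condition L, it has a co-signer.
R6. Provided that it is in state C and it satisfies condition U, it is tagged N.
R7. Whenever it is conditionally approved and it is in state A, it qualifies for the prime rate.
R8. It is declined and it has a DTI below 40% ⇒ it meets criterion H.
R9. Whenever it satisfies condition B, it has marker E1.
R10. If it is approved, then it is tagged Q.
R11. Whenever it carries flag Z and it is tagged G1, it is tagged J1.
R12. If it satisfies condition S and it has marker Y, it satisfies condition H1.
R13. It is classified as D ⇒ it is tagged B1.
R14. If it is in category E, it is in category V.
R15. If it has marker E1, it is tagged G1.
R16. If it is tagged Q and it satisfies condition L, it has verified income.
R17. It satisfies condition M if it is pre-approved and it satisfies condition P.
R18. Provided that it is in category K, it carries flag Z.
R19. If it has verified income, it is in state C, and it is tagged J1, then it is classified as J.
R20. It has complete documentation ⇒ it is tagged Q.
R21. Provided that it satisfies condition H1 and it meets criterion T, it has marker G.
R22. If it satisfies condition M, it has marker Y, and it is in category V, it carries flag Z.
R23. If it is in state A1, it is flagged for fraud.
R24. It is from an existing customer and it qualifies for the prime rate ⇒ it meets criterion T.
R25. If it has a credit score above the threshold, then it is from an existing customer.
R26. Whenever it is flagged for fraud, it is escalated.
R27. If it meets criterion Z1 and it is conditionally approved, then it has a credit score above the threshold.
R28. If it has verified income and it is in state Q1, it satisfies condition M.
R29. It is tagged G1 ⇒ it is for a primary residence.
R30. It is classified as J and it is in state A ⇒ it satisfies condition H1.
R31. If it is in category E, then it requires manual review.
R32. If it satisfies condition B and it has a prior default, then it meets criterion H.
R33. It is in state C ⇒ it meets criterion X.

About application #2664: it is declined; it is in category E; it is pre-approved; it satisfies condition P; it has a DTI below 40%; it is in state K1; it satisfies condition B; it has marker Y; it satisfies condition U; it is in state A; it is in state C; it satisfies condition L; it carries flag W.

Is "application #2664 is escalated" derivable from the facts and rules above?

No

Forward chaining from the given facts derives: has a co-signer, is tagged N, meets criterion H, has marker E1, is in category V, is tagged G1, satisfies condition M, carries flag Z, is for a primary residence, requires manual review, meets criterion X, has complete documentation, meets criterion Z1, is tagged J1, is tagged Q, has verified income, is classified as J, satisfies condition H1.
The only rule concluding "it is escalated" is R26, which needs "it is flagged for fraud"; that is never established.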